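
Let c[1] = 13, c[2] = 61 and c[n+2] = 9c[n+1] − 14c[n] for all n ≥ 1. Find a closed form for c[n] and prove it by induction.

Claim: c[n] = 3·2^n + 7^n.

Base cases: c[1] = 13 and 3·2^1 + 7^1 = 13; c[2] = 61 and 3·2^2 + 7^2 = 61.
Assume c[i] = 3·2^i + 7^i for all 1 ≤ i ≤ j, where j ≥ 2.
Then c[j+1] = 9c[j] − 14c[j−1] = 9·(3·2^j + 7^j) − 14·(3·2^{j−1} + 7^{j−1}) = 3·(9·2 − 14)2^{j−1} + (9·7 − 14)7^{j−1} = 12·2^{j−1} + 49·7^{j−1} = 3·2^{j+1} + 7^{j+1}.
So the formula holds for j+1, and by strong induction c[n] = 3·2^n + 7^n for all n ≥ 1.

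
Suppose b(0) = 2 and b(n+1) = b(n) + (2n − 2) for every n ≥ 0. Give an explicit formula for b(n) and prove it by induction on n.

Claim: b(n) = n^2 − 3n + 2.

Base case: b(0) = 2, and 0^2 − 3·0 + 2 = 2.
Assume b(k) = k^2 − 3k + 2.
Then b(k+1) = b(k) + (2k − 2) = (k^2 − 3k + 2) + (2k − 2) = k^2 − k,
and (k+1)^2 − 3·(k+1) + 2 = k^2 − k.
By induction, b(n) = n^2 − 3n + 2 for all n ≥ 0.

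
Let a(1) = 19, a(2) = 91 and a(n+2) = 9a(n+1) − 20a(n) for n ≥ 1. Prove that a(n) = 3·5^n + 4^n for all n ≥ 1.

Base cases: a(1) = 19 and 3·5^1 + 4^1 = 19; a(2) = 91 and 3·5^2 + 4^2 = 91.
Assume a(j) = 3·5^j + 4^j for all 1 ≤ j ≤ r, where r ≥ 2.
Then a(r+1) = 9a(r) − 20a(r−1) = 9·(3·5^r + 4^r) − 20·(3·5^{r−1} + 4^{r−1}) = 3·(9·5 − 20)5^{r−1} + (9·4 − 20)4^{r−1} = 75·5^{r−1} + 16·4^{r−1} = 3·5^{r+1} + 4^{r+1}.
So the formula holds for r+1, and by strong induction a(n) = 3·5^n + 4^n for all n ≥ 1.

a(n) = 3·5^n + 4^n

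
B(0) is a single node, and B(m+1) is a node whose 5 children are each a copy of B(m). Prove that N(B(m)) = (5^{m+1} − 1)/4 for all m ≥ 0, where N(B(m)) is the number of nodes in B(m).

Base case: N(B(0)) = 1, and (5^{0+1} − 1)/4 = 1.
Assume N(B(j)) = (5^{j+1} − 1)/4.
Then N(B(j+1)) = 1 + 5N(B(j)) = 1 + 5·(5^{j+1} − 1)/4 = 1 + (5^{j+2} − 5)/4 = (4 + 5^{j+2} − 5)/4 = (5^{j+2} − 1)/4.
So the formula holds for j+1, and by induction N(B(m)) = (5^{m+1} − 1)/4 for all m ≥ 0.

N(B(m)) = (5^{m+1} − 1)/4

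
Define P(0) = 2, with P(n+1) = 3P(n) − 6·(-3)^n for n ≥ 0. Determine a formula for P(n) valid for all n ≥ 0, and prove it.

Claim: P(n) = 3^n + (-3)^n.

Base case: P(0) = 2, and 3^0 + (-3)^0 = 1 + 1 = 2.
Assume P(k) = 3^k + (-3)^k for some k ≥ 0.
Then P(k+1) = 3P(k) − 6·(-3)^k = 3·(3^k + (-3)^k) − 6·(-3)^k = 3^{k+1} + 3·(-3)^k − 6·(-3)^k = 3^{k+1} − 3·(-3)^k = 3^{k+1} + (-3)^{k+1}.
Hence P(n) = 3^n + (-3)^n for every n ≥ 0, by induction.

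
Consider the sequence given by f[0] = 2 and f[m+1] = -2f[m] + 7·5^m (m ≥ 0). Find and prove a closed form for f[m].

Claim: f[m] = (-2)^m + 5^m.

Base case: f[0] = 2, and (-2)^0 + 5^0 = 1 + 1 = 2.
Assume f[r] = (-2)^r + 5^r for some r ≥ 0.
Then f[r+1] = -2f[r] + 7·5^r = -2·((-2)^r + 5^r) + 7·5^r = (-2)^{r+1} − 2·5^r + 7·5^r = (-2)^{r+1} + 5·5^r = (-2)^{r+1} + 5^{r+1}.
By induction, f[m] = (-2)^m + 5^m for all m ≥ 0.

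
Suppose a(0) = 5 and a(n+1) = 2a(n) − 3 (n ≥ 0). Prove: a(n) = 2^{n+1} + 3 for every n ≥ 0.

Base case: a(0) = 5, and 2^{0+1} + 3 = 2 + 3 = 5.
Assume a(j) = 2^{j+1} + 3 for some j ≥ 0.
Then a(j+1) = 2a(j) − 3 = 2·(2^{j+1} + 3) − 3 = 2^{j+2} + 6 − 3 = 2^{j+2} + 3.
So the formula holds for j+1, and by induction a(n) = 2^{n+1} + 3 for all n ≥ 0.

a(n) = 2^{n+1} + 3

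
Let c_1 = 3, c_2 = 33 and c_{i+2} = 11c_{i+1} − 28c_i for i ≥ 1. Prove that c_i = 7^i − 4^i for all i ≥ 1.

Base cases: c_1 = 3 and 7^1 − 4^1 = 3; c_2 = 33 and 7^2 − 4^2 = 33.
Assume c_j = 7^j − 4^j for all 1 ≤ j ≤ m, where m ≥ 2.
Then c_{m+1} = 11c_m − 28c_{m−1} = 11·(7^m − 4^m) − 28·(7^{m−1} − 4^{m−1}) = (11·7 − 28)7^{m−1} − (11·4 − 28)4^{m−1} = 49·7^{m−1} − 16·4^{m−1} = 7^{m+1} − 4^{m+1}.
Hence c_i = 7^i − 4^i for every i ≥ 1, by strong induction.

c_i = 7^i − 4^i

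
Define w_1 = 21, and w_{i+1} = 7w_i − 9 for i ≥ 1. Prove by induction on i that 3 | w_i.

Base case: w_1 = 21 = 3·7, so 3 | w_1.
Assume 3 | w_r, so w_r = 3t for some integer t.
Then w_{r+1} = 7w_r − 9 = 7·(3t) − 9 = 3(7t − 3), so 3 | w_{r+1}.
By induction, 3 | w_i for all i ≥ 1.

3 | w_i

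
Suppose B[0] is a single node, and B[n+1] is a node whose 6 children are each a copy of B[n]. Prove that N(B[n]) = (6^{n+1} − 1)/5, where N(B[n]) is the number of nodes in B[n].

Base case: N(B[0]) = 1, and (6^{0+1} − 1)/5 = 1.
Assume N(B[k]) = (6^{k+1} − 1)/5.
Then N(B[k+1]) = 1 + 6N(B[k]) = 1 + 6·(6^{k+1} − 1)/5 = 1 + (6^{k+2} − 6)/5 = (5 + 6^{k+2} − 6)/5 = (6^{k+2} − 1)/5.
So the formula holds for k+1, and by induction N(B[n]) = (6^{n+1} − 1)/5 for all n ≥ 0.

N(B[n]) = (6^{n+1} − 1)/5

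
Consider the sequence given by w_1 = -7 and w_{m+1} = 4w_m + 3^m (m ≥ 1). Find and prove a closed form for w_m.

Claim: w_m = -4^m − 3^m.

Base case: w_1 = -7, and -4^1 − 3^1 = -4 − 3 = -7.
Assume w_k = -4^k − 3^k for some k ≥ 1.
Then w_{k+1} = 4w_k + 3^k = 4·(-4^k − 3^k) + 3^k = -4^{k+1} − 4·3^k + 3^k = -4^{k+1} − 3·3^k = -4^{k+1} − 3^{k+1}.
This completes the inductive step, so w_m = -4^m − 3^m for all m ≥ 1.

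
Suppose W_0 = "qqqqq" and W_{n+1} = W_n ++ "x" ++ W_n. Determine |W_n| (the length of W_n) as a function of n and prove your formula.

Claim: |W_n| = 6·2^n − 1.

Base case: |W_0| = 5, and 6·2^0 − 1 = 5.
Assume |W_r| = 6·2^r − 1.
Then |W_{r+1}| = |W_r| + 1 + |W_r| = 2|W_r| + 1 = 2(6·2^r − 1) + 1 = 6·2^{r+1} − 2 + 1 = 6·2^{r+1} − 1.
Hence |W_n| = 6·2^n − 1 for every n ≥ 0, by induction.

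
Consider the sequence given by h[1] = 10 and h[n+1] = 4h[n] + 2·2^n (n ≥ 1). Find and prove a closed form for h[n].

Claim: h[n] = 3·4^n − 2^n.

Base case: h[1] = 10, and 3·4^1 − 2^1 = 12 − 2 = 10.
Assume h[r] = 3·4^r − 2^r for some r ≥ 1.
Then h[r+1] = 4h[r] + 2·2^r = 4·(3·4^r − 2^r) + 2·2^r = 3·4^{r+1} − 4·2^r + 2·2^r = 3·4^{r+1} − 2·2^r = 3·4^{r+1} − 2^{r+1}.
By induction, h[n] = 3·4^n − 2^n for all n ≥ 1.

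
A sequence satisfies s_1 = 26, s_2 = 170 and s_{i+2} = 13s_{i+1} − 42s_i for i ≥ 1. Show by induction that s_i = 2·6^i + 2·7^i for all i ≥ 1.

Base cases: s_1 = 26 and 2·6^1 + 2·7^1 = 26; s_2 = 170 and 2·6^2 + 2·7^2 = 170.
Assume s_j = 2·6^j + 2·7^j for all 1 ≤ j ≤ r, where r ≥ 2.
Then s_{r+1} = 13s_r − 42s_{r−1} = 13·(2·6^r + 2·7^r) − 42·(2·6^{r−1} + 2·7^{r−1}) = 2·(13·6 − 42)6^{r−1} + 2·(13·7 − 42)7^{r−1} = 72·6^{r−1} + 98·7^{r−1} = 2·6^{r+1} + 2·7^{r+1}.
So the formula holds for r+1, and by strong induction s_i = 2·6^i + 2·7^i for all i ≥ 1.

s_i = 2·6^i + 2·7^i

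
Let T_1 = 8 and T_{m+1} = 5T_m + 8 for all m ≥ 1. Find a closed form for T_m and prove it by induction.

Claim: T_m = 2·5^m − 2.

Base case: T_1 = 8, and 2·5^1 − 2 = 10 − 2 = 8.
Assume T_j = 2·5^j − 2 for some j ≥ 1.
Then T_{j+1} = 5T_j + 8 = 5·(2·5^j − 2) + 8 = 10·5^j − 10 + 8 = 2·5^{j+1} − 2.
So the formula holds for j+1, and by induction T_m = 2·5^m − 2 for all m ≥ 1.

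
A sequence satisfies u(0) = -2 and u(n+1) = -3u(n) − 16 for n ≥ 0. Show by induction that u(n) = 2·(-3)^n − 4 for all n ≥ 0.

Base case: u(0) = -2, and 2·(-3)^0 − 4 = 2 − 4 = -2.
Assume u(j) = 2·(-3)^j − 4 for some j ≥ 0.
Then u(j+1) = -3u(j) − 16 = -3·(2·(-3)^j − 4) − 16 = -6·(-3)^j + 12 − 16 = 2·(-3)^{j+1} − 4.
Hence u(n) = 2·(-3)^n − 4 for every n ≥ 0, by induction.

u(n) = 2·(-3)^n − 4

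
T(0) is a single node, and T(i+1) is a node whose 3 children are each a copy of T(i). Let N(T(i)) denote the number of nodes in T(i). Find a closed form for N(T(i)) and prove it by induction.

Claim: N(T(i)) = (3^{i+1} − 1)/2.

Base case: N(T(0)) = 1, and (3^{0+1} − 1)/2 = 1.
Assume N(T(j)) = (3^{j+1} − 1)/2.
Then N(T(j+1)) = 1 + 3N(T(j)) = 1 + 3·(3^{j+1} − 1)/2 = 1 + (3^{j+2} − 3)/2 = (2 + 3^{j+2} − 3)/2 = (3^{j+2} − 1)/2.
By induction, N(T(i)) = (3^{i+1} − 1)/2 for all i ≥ 0.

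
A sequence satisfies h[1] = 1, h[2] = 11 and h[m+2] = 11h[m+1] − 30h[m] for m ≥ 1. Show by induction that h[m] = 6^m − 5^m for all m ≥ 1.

Base cases: h[1] = 1 and 6^1 − 5^1 = 1; h[2] = 11 and 6^2 − 5^2 = 11.
Assume h[j] = 6^j − 5^j for all 1 ≤ j ≤ k, where k ≥ 2.
Then h[k+1] = 11h[k] − 30h[k−1] = 11·(6^k − 5^k) − 30·(6^{k−1} − 5^{k−1}) = (11·6 − 30)6^{k−1} − (11·5 − 30)5^{k−1} = 36·6^{k−1} − 25·5^{k−1} = 6^{k+1} − 5^{k+1}.
By strong induction, h[m] = 6^m − 5^m for all m ≥ 1.

h[m] = 6^m − 5^m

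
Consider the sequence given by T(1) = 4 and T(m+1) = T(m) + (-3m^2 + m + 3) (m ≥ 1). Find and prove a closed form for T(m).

Claim: T(m) = -m^3 + 2m^2 + 2m + 1.

Base case: T(1) = 4, and -1^3 + 2·1^2 + 2·1 + 1 = 4.
Assume T(k) = -k^3 + 2k^2 + 2k + 1.
Then T(k+1) = T(k) + (-3k^2 + k + 3) = (-k^3 + 2k^2 + 2k + 1) + (-3k^2 + k + 3) = -k^3 − k^2 + 3k + 4,
and -(k+1)^3 + 2·(k+1)^2 + 2·(k+1) + 1 = -k^3 − k^2 + 3k + 4.
This completes the inductive step, so T(m) = -m^3 + 2m^2 + 2m + 1 for all m ≥ 1.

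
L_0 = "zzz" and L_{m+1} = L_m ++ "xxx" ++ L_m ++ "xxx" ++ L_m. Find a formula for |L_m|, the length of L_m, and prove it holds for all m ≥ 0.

Claim: |L_m| = 6·3^m − 3.

Base case: |L_0| = 3, and 6·3^0 − 3 = 3.
Assume |L_j| = 6·3^j − 3.
Then |L_{j+1}| = 3|L_j| + 6 = 3(6·3^j − 3) + 6 = 6·3^{j+1} − 9 + 6 = 6·3^{j+1} − 3.
By induction, |L_m| = 6·3^m − 3 for all m ≥ 0.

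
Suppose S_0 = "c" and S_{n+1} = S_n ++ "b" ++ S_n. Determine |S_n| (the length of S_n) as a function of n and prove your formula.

Claim: |S_n| = 2^{n+1} − 1.

Base case: |S_0| = 1, and 2^{0+1} − 1 = 1.
Assume |S_r| = 2^{r+1} − 1.
Then |S_{r+1}| = |S_r| + 1 + |S_r| = 2|S_r| + 1 = 2(2^{r+1} − 1) + 1 = 2^{r+2} − 2 + 1 = 2^{r+2} − 1.
By induction, |S_n| = 2^{n+1} − 1 for all n ≥ 0.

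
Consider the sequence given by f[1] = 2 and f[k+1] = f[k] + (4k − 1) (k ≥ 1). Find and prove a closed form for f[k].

Claim: f[k] = 2k^2 − 3k + 3.

Base case: f[1] = 2, and 2·1^2 − 3·1 + 3 = 2.
Assume f[r] = 2r^2 − 3r + 3.
Then f[r+1] = f[r] + (4r − 1) = (2r^2 − 3r + 3) + (4r − 1) = 2r^2 + r + 2,
and 2·(r+1)^2 − 3·(r+1) + 3 = 2r^2 + r + 2.
By induction, f[k] = 2k^2 − 3k + 3 for all k ≥ 1.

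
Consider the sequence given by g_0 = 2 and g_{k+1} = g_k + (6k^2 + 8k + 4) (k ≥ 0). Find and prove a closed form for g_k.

Claim: g_k = 2k^3 + k^2 + k + 2.

Base case: g_0 = 2, and 2·0^3 + 0^2 + 0 + 2 = 2.
Assume g_m = 2m^3 + m^2 + m + 2.
Then g_{m+1} = g_m + (6m^2 + 8m + 4) = (2m^3 + m^2 + m + 2) + (6m^2 + 8m + 4) = 2m^3 + 7m^2 + 9m + 6,
and 2·(m+1)^3 + (m+1)^2 + (m+1) + 2 = 2m^3 + 7m^2 + 9m + 6.
By induction, g_k = 2k^3 + k^2 + k + 2 for all k ≥ 0.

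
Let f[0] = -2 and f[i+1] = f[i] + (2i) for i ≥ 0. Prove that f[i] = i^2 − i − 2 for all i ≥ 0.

Base case: f[0] = -2, and 0^2 − 0 − 2 = -2.
Assume f[j] = j^2 − j − 2.
Then f[j+1] = f[j] + (2j) = (j^2 − j − 2) + (2j) = j^2 + j − 2,
and (j+1)^2 − (j+1) − 2 = j^2 + j − 2.
By induction, f[i] = i^2 − i − 2 for all i ≥ 0.

f[i] = i^2 − i − 2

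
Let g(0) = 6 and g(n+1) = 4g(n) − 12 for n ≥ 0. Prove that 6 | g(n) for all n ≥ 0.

Base case: g(0) = 6 = 6·1, so 6 | g(0).
Assume 6 | g(j), so g(j) = 6t for some integer t.
Then g(j+1) = 4g(j) − 12 = 4·(6t) − 12 = 6(4t − 2), so 6 | g(j+1).
By induction, 6 | g(n) for all n ≥ 0.

6 | g(n)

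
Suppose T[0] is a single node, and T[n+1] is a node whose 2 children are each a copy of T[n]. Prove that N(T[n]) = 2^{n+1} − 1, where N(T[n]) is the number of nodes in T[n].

Base case: N(T[0]) = 1, and 2^{0+1} − 1 = 1.
Assume N(T[k]) = 2^{k+1} − 1.
Then N(T[k+1]) = 1 + 2N(T[k]) = 1 + 2(2^{k+1} − 1) = 2^{k+2} − 2 + 1 = 2^{k+2} − 1.
This completes the inductive step, so N(T[n]) = 2^{n+1} − 1 for all n ≥ 0.

N(T[n]) = 2^{n+1} − 1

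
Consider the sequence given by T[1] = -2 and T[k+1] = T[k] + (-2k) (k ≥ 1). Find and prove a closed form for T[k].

Claim: T[k] = -k^2 + k − 2.

Base case: T[1] = -2, and -1^2 + 1 − 2 = -2.
Assume T[j] = -j^2 + j − 2.
Then T[j+1] = T[j] + (-2j) = (-j^2 + j − 2) + (-2j) = -j^2 − j − 2,
and -(j+1)^2 + (j+1) − 2 = -j^2 − j − 2.
Hence T[k] = -k^2 + k − 2 for every k ≥ 1, by induction.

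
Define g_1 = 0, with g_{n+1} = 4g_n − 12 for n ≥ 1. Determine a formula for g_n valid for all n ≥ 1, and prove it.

Claim: g_n = -4^n + 4.

Base case: g_1 = 0, and -4^1 + 4 = -4 + 4 = 0.
Assume g_j = -4^j + 4 for some j ≥ 1.
Then g_{j+1} = 4g_j − 12 = 4·(-4^j + 4) − 12 = -4^{j+1} + 16 − 12 = -4^{j+1} + 4.
Hence g_n = -4^n + 4 for every n ≥ 1, by induction.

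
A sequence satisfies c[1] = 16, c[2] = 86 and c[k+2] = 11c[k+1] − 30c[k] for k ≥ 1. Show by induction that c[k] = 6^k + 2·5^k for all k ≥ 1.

Base cases: c[1] = 16 and 6^1 + 2·5^1 = 16; c[2] = 86 and 6^2 + 2·5^2 = 86.
Assume c[j] = 6^j + 2·5^j for all 1 ≤ j ≤ m, where m ≥ 2.
Then c[m+1] = 11c[m] − 30c[m−1] = 11·(6^m + 2·5^m) − 30·(6^{m−1} + 2·5^{m−1}) = (11·6 − 30)6^{m−1} + 2·(11·5 − 30)5^{m−1} = 36·6^{m−1} + 50·5^{m−1} = 6^{m+1} + 2·5^{m+1}.
By strong induction, c[k] = 6^k + 2·5^k for all k ≥ 1.

c[k] = 6^k + 2·5^k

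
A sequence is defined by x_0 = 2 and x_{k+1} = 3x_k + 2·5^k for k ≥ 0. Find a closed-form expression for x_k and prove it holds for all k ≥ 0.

Claim: x_k = 3^k + 5^k.

Base case: x_0 = 2, and 3^0 + 5^0 = 1 + 1 = 2.
Assume x_r = 3^r + 5^r for some r ≥ 0.
Then x_{r+1} = 3x_r + 2·5^r = 3·(3^r + 5^r) + 2·5^r = 3^{r+1} + 3·5^r + 2·5^r = 3^{r+1} + 5·5^r = 3^{r+1} + 5^{r+1}.
This completes the inductive step, so x_k = 3^k + 5^k for all k ≥ 0.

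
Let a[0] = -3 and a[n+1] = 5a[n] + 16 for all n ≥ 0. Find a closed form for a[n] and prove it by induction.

Claim: a[n] = 5^n − 4.

Base case: a[0] = -3, and 5^0 − 4 = 1 − 4 = -3.
Assume a[r] = 5^r − 4 for some r ≥ 0.
Then a[r+1] = 5a[r] + 16 = 5·(5^r − 4) + 16 = 5^{r+1} − 20 + 16 = 5^{r+1} − 4.
This completes the inductive step, so a[n] = 5^n − 4 for all n ≥ 0.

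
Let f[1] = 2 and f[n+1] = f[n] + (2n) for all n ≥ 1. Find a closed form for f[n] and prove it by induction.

Claim: f[n] = n^2 − n + 2.

Base case: f[1] = 2, and 1^2 − 1 + 2 = 2.
Assume f[r] = r^2 − r + 2.
Then f[r+1] = f[r] + (2r) = (r^2 − r + 2) + (2r) = r^2 + r + 2,
and (r+1)^2 − (r+1) + 2 = r^2 + r + 2.
Hence f[n] = n^2 − n + 2 for every n ≥ 1, by induction.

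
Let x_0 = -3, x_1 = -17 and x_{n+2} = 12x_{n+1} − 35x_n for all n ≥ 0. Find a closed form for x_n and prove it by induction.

Claim: x_n = -7^n − 2·5^n.

Base cases: x_0 = -3 and -7^0 − 2·5^0 = -3; x_1 = -17 and -7^1 − 2·5^1 = -17.
Assume x_i = -7^i − 2·5^i for all 0 ≤ i ≤ j, where j ≥ 1.
Then x_{j+1} = 12x_j − 35x_{j−1} = 12·(-7^j − 2·5^j) − 35·(-7^{j−1} − 2·5^{j−1}) = -(12·7 − 35)7^{j−1} − 2·(12·5 − 35)5^{j−1} = -49·7^{j−1} − 50·5^{j−1} = -7^{j+1} − 2·5^{j+1}.
So the formula holds for j+1, and by strong induction x_n = -7^n − 2·5^n for all n ≥ 0.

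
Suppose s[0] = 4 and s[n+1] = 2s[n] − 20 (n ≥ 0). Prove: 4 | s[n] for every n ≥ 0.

Base case: s[0] = 4 = 4·1, so 4 | s[0].
Assume 4 | s[k], so s[k] = 4t for some integer t.
Then s[k+1] = 2s[k] − 20 = 2·(4t) − 20 = 4(2t − 5), so 4 | s[k+1].
So the property holds for k+1, and by induction 4 | s[n] for all n ≥ 0.

4 | s[n]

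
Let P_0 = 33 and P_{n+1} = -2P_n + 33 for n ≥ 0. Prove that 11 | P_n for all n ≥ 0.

Base case: P_0 = 33 = 11·3, so 11 | P_0.
Assume 11 | P_m, so P_m = 11t for some integer t.
Then P_{m+1} = -2P_m + 33 = -2·(11t) + 33 = 11(-2t + 3), so 11 | P_{m+1}.
So the property holds for m+1, and by induction 11 | P_n for all n ≥ 0.

11 | P_n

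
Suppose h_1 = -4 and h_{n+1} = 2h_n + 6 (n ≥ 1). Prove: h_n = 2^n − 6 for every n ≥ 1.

Base case: h_1 = -4, and 2^1 − 6 = 2 − 6 = -4.
Assume h_r = 2^r − 6 for some r ≥ 1.
Then h_{r+1} = 2h_r + 6 = 2·(2^r − 6) + 6 = 2^{r+1} − 12 + 6 = 2^{r+1} − 6.
By induction, h_n = 2^n − 6 for all n ≥ 1.

h_n = 2^n − 6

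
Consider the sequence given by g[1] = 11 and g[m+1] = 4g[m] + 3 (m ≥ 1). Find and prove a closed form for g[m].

Claim: g[m] = 3·4^m − 1.

Base case: g[1] = 11, and 3·4^1 − 1 = 12 − 1 = 11.
Assume g[j] = 3·4^j − 1 for some j ≥ 1.
Then g[j+1] = 4g[j] + 3 = 4·(3·4^j − 1) + 3 = 12·4^j − 4 + 3 = 3·4^{j+1} − 1.
Hence g[m] = 3·4^m − 1 for every m ≥ 1, by induction.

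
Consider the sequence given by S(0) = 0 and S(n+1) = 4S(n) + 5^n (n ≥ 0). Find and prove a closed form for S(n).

Claim: S(n) = -4^n + 5^n.

Base case: S(0) = 0, and -4^0 + 5^0 = -1 + 1 = 0.
Assume S(j) = -4^j + 5^j for some j ≥ 0.
Then S(j+1) = 4S(j) + 5^j = 4·(-4^j + 5^j) + 5^j = -4^{j+1} + 4·5^j + 5^j = -4^{j+1} + 5·5^j = -4^{j+1} + 5^{j+1}.
Hence S(n) = -4^n + 5^n for every n ≥ 0, by induction.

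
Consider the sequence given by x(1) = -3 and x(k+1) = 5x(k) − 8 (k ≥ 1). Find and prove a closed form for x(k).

Claim: x(k) = -5^k + 2.

Base case: x(1) = -3, and -5^1 + 2 = -5 + 2 = -3.
Assume x(r) = -5^r + 2 for some r ≥ 1.
Then x(r+1) = 5x(r) − 8 = 5·(-5^r + 2) − 8 = -5^{r+1} + 10 − 8 = -5^{r+1} + 2.
This completes the inductive step, so x(k) = -5^k + 2 for all k ≥ 1.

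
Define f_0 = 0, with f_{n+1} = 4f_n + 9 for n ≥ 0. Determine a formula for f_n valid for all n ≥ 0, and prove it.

Claim: f_n = 3·4^n − 3.

Base case: f_0 = 0, and 3·4^0 − 3 = 3 − 3 = 0.
Assume f_k = 3·4^k − 3 for some k ≥ 0.
Then f_{k+1} = 4f_k + 9 = 4·(3·4^k − 3) + 9 = 12·4^k − 12 + 9 = 3·4^{k+1} − 3.
So the formula holds for k+1, and by induction f_n = 3·4^n − 3 for all n ≥ 0.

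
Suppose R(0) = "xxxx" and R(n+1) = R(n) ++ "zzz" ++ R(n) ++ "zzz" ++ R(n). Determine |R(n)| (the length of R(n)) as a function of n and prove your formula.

Claim: |R(n)| = 7·3^n − 3.

Base case: |R(0)| = 4, and 7·3^0 − 3 = 4.
Assume |R(j)| = 7·3^j − 3.
Then |R(j+1)| = 3|R(j)| + 6 = 3(7·3^j − 3) + 6 = 7·3^{j+1} − 9 + 6 = 7·3^{j+1} − 3.
So the formula holds for j+1, and by induction |R(n)| = 7·3^n − 3 for all n ≥ 0.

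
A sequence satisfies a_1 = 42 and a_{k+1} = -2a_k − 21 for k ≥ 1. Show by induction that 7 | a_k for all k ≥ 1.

Base case: a_1 = 42 = 7·6, so 7 | a_1.
Assume 7 | a_r, so a_r = 7t for some integer t.
Then a_{r+1} = -2a_r − 21 = -2·(7t) − 21 = 7(-2t − 3), so 7 | a_{r+1}.
Hence 7 | a_k for every k ≥ 1, by induction.

7 | a_k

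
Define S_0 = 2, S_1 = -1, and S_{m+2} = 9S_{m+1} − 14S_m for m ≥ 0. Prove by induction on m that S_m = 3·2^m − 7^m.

Base cases: S_0 = 2 and 3·2^0 − 7^0 = 2; S_1 = -1 and 3·2^1 − 7^1 = -1.
Assume S_j = 3·2^j − 7^j for all 0 ≤ j ≤ r, where r ≥ 1.
Then S_{r+1} = 9S_r − 14S_{r−1} = 9·(3·2^r − 7^r) − 14·(3·2^{r−1} − 7^{r−1}) = 3·(9·2 − 14)2^{r−1} − (9·7 − 14)7^{r−1} = 12·2^{r−1} − 49·7^{r−1} = 3·2^{r+1} − 7^{r+1}.
So the formula holds for r+1, and by strong induction S_m = 3·2^m − 7^m for all m ≥ 0.

S_m = 3·2^m − 7^m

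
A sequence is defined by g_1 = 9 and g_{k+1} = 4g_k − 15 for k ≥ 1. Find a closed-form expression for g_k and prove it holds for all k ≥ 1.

Claim: g_k = 4^k + 5.

Base case: g_1 = 9, and 4^1 + 5 = 4 + 5 = 9.
Assume g_m = 4^m + 5 for some m ≥ 1.
Then g_{m+1} = 4g_m − 15 = 4·(4^m + 5) − 15 = 4^{m+1} + 20 − 15 = 4^{m+1} + 5.
By induction, g_k = 4^k + 5 for all k ≥ 1.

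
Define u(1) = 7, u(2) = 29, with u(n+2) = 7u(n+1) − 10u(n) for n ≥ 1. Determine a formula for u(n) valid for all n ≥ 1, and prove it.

Claim: u(n) = 2^n + 5^n.

Base cases: u(1) = 7 and 2^1 + 5^1 = 7; u(2) = 29 and 2^2 + 5^2 = 29.
Assume u(i) = 2^i + 5^i for all 1 ≤ i ≤ j, where j ≥ 2.
Then u(j+1) = 7u(j) − 10u(j−1) = 7·(2^j + 5^j) − 10·(2^{j−1} + 5^{j−1}) = (7·2 − 10)2^{j−1} + (7·5 − 10)5^{j−1} = 4·2^{j−1} + 25·5^{j−1} = 2^{j+1} + 5^{j+1}.
This completes the inductive step, so u(n) = 2^n + 5^n for all n ≥ 1.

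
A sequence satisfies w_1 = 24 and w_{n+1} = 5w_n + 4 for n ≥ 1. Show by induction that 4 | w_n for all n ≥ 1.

Base case: w_1 = 24 = 4·6, so 4 | w_1.
Assume 4 | w_r, so w_r = 4t for some integer t.
Then w_{r+1} = 5w_r + 4 = 5·(4t) + 4 = 4(5t + 1), so 4 | w_{r+1}.
Hence 4 | w_n for every n ≥ 1, by induction.

4 | w_n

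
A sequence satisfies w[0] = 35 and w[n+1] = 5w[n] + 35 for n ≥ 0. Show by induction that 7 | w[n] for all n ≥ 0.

Base case: w[0] = 35 = 7·5, so 7 | w[0].
Assume 7 | w[j], so w[j] = 7t for some integer t.
Then w[j+1] = 5w[j] + 35 = 5·(7t) + 35 = 7(5t + 5), so 7 | w[j+1].
Hence 7 | w[n] for every n ≥ 0, by induction.

7 | w[n]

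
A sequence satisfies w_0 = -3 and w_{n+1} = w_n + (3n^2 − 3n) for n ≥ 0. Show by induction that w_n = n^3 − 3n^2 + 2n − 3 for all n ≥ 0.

Base case: w_0 = -3, and 0^3 − 3·0^2 + 2·0 − 3 = -3.
Assume w_k = k^3 − 3k^2 + 2k − 3.
Then w_{k+1} = w_k + (3k^2 − 3k) = (k^3 − 3k^2 + 2k − 3) + (3k^2 − 3k) = k^3 − k − 3,
and (k+1)^3 − 3·(k+1)^2 + 2·(k+1) − 3 = k^3 − k − 3.
Hence w_n = n^3 − 3n^2 + 2n − 3 for every n ≥ 0, by induction.

w_n = n^3 − 3n^2 + 2n − 3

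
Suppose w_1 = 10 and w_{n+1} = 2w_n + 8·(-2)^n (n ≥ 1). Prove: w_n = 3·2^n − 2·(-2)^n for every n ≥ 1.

Base case: w_1 = 10, and 3·2^1 − 2·(-2)^1 = 6 + 4 = 10.
Assume w_r = 3·2^r − 2·(-2)^r for some r ≥ 1.
Then w_{r+1} = 2w_r + 8·(-2)^r = 2·(3·2^r − 2·(-2)^r) + 8·(-2)^r = 3·2^{r+1} − 4·(-2)^r + 8·(-2)^r = 3·2^{r+1} + 4·(-2)^r = 3·2^{r+1} − 2·(-2)^{r+1}.
Hence w_n = 3·2^n − 2·(-2)^n for every n ≥ 1, by induction.

w_n = 3·2^n − 2·(-2)^n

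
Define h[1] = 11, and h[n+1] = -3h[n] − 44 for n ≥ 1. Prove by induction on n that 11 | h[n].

Base case: h[1] = 11 = 11·1, so 11 | h[1].
Assume 11 | h[r], so h[r] = 11t for some integer t.
Then h[r+1] = -3h[r] − 44 = -3·(11t) − 44 = 11(-3t − 4), so 11 | h[r+1].
Hence 11 | h[n] for every n ≥ 1, by induction.

11 | h[n]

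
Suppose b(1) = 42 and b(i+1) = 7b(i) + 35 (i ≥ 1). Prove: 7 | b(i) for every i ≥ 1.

Base case: b(1) = 42 = 7·6, so 7 | b(1).
Assume 7 | b(m), so b(m) = 7t for some integer t.
Then b(m+1) = 7b(m) + 35 = 7·(7t) + 35 = 7(7t + 5), so 7 | b(m+1).
So the property holds for m+1, and by induction 7 | b(i) for all i ≥ 1.

7 | b(i)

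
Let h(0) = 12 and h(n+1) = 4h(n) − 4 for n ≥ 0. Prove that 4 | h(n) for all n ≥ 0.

Base case: h(0) = 12 = 4·3, so 4 | h(0).
Assume 4 | h(r), so h(r) = 4t for some integer t.
Then h(r+1) = 4h(r) − 4 = 4·(4t) − 4 = 4(4t − 1), so 4 | h(r+1).
Hence 4 | h(n) for every n ≥ 0, by induction.

4 | h(n)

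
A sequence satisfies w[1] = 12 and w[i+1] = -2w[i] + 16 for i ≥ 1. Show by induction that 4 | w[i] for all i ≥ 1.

Base case: w[1] = 12 = 4·3, so 4 | w[1].
Assume 4 | w[r], so w[r] = 4t for some integer t.
Then w[r+1] = -2w[r] + 16 = -2·(4t) + 16 = 4(-2t + 4), so 4 | w[r+1].
So the property holds for r+1, and by induction 4 | w[i] for all i ≥ 1.

4 | w[i]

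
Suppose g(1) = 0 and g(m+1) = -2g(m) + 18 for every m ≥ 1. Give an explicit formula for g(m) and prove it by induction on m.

Claim: g(m) = 3·(-2)^m + 6.

Base case: g(1) = 0, and 3·(-2)^1 + 6 = -6 + 6 = 0.
Assume g(j) = 3·(-2)^j + 6 for some j ≥ 1.
Then g(j+1) = -2g(j) + 18 = -2·(3·(-2)^j + 6) + 18 = -6·(-2)^j − 12 + 18 = 3·(-2)^{j+1} + 6.
By induction, g(m) = 3·(-2)^m + 6 for all m ≥ 1.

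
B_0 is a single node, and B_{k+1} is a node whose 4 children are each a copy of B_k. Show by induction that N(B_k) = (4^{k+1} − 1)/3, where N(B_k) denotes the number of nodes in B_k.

Base case: N(B_0) = 1, and (4^{0+1} − 1)/3 = 1.
Assume N(B_r) = (4^{r+1} − 1)/3.
Then N(B_{r+1}) = 1 + 4N(B_r) = 1 + 4·(4^{r+1} − 1)/3 = 1 + (4^{r+2} − 4)/3 = (3 + 4^{r+2} − 4)/3 = (4^{r+2} − 1)/3.
So the formula holds for r+1, and by induction N(B_k) = (4^{k+1} − 1)/3 for all k ≥ 0.

N(B_k) = (4^{k+1} − 1)/3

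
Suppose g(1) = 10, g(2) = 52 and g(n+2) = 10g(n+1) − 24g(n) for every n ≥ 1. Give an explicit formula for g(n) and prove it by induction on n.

Claim: g(n) = 6^n + 4^n.

Base cases: g(1) = 10 and 6^1 + 4^1 = 10; g(2) = 52 and 6^2 + 4^2 = 52.
Assume g(j) = 6^j + 4^j for all 1 ≤ j ≤ k, where k ≥ 2.
Then g(k+1) = 10g(k) − 24g(k−1) = 10·(6^k + 4^k) − 24·(6^{k−1} + 4^{k−1}) = (10·6 − 24)6^{k−1} + (10·4 − 24)4^{k−1} = 36·6^{k−1} + 16·4^{k−1} = 6^{k+1} + 4^{k+1}.
Hence g(n) = 6^n + 4^n for every n ≥ 1, by strong induction.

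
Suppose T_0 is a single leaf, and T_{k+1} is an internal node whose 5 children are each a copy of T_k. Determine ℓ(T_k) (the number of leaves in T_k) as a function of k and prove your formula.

Claim: ℓ(T_k) = 5^k.

Base case: ℓ(T_0) = 1, and 5^0 = 1.
Assume ℓ(T_m) = 5^m.
Then ℓ(T_{m+1}) = 5·ℓ(T_m) = 5·5^m = 5^{m+1}.
This completes the inductive step, so ℓ(T_k) = 5^k for all k ≥ 0.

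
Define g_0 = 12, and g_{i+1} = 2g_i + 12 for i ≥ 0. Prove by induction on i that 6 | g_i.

Base case: g_0 = 12 = 6·2, so 6 | g_0.
Assume 6 | g_m, so g_m = 6t for some integer t.
Then g_{m+1} = 2g_m + 12 = 2·(6t) + 12 = 6(2t + 2), so 6 | g_{m+1}.
This completes the inductive step, so 6 | g_i for all i ≥ 0.

6 | g_i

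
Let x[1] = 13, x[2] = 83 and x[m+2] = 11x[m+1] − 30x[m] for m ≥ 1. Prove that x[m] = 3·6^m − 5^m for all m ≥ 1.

Base cases: x[1] = 13 and 3·6^1 − 5^1 = 13; x[2] = 83 and 3·6^2 − 5^2 = 83.
Assume x[j] = 3·6^j − 5^j for all 1 ≤ j ≤ r, where r ≥ 2.
Then x[r+1] = 11x[r] − 30x[r−1] = 11·(3·6^r − 5^r) − 30·(3·6^{r−1} − 5^{r−1}) = 3·(11·6 − 30)6^{r−1} − (11·5 − 30)5^{r−1} = 108·6^{r−1} − 25·5^{r−1} = 3·6^{r+1} − 5^{r+1}.
This completes the inductive step, so x[m] = 3·6^m − 5^m for all m ≥ 1.

x[m] = 3·6^m − 5^m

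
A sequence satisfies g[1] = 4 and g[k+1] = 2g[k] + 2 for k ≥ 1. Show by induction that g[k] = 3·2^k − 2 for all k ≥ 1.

Base case: g[1] = 4, and 3·2^1 − 2 = 6 − 2 = 4.
Assume g[r] = 3·2^r − 2 for some r ≥ 1.
Then g[r+1] = 2g[r] + 2 = 2·(3·2^r − 2) + 2 = 6·2^r − 4 + 2 = 3·2^{r+1} − 2.
So the formula holds for r+1, and by induction g[k] = 3·2^k − 2 for all k ≥ 1.

g[k] = 3·2^k − 2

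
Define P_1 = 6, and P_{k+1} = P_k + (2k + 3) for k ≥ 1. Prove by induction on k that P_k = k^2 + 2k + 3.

Base case: P_1 = 6, and 1^2 + 2·1 + 3 = 6.
Assume P_j = j^2 + 2j + 3.
Then P_{j+1} = P_j + (2j + 3) = (j^2 + 2j + 3) + (2j + 3) = j^2 + 4j + 6,
and (j+1)^2 + 2·(j+1) + 3 = j^2 + 4j + 6.
Hence P_k = k^2 + 2k + 3 for every k ≥ 1, by induction.

P_k = k^2 + 2k + 3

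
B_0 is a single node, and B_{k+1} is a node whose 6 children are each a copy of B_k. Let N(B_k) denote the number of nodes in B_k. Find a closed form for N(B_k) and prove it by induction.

Claim: N(B_k) = (6^{k+1} − 1)/5.

Base case: N(B_0) = 1, and (6^{0+1} − 1)/5 = 1.
Assume N(B_j) = (6^{j+1} − 1)/5.
Then N(B_{j+1}) = 1 + 6N(B_j) = 1 + 6·(6^{j+1} − 1)/5 = 1 + (6^{j+2} − 6)/5 = (5 + 6^{j+2} − 6)/5 = (6^{j+2} − 1)/5.
Hence N(B_k) = (6^{k+1} − 1)/5 for every k ≥ 0, by induction.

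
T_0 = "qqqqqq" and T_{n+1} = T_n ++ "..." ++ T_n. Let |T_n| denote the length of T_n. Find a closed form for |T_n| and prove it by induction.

Claim: |T_n| = 9·2^n − 3.

Base case: |T_0| = 6, and 9·2^0 − 3 = 6.
Assume |T_j| = 9·2^j − 3.
Then |T_{j+1}| = |T_j| + 3 + |T_j| = 2|T_j| + 3 = 2(9·2^j − 3) + 3 = 9·2^{j+1} − 6 + 3 = 9·2^{j+1} − 3.
So the formula holds for j+1, and by induction |T_n| = 9·2^n − 3 for all n ≥ 0.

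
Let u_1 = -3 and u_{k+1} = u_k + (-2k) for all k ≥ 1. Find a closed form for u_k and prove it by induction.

Claim: u_k = -k^2 + k − 3.

Base case: u_1 = -3, and -1^2 + 1 − 3 = -3.
Assume u_r = -r^2 + r − 3.
Then u_{r+1} = u_r + (-2r) = (-r^2 + r − 3) + (-2r) = -r^2 − r − 3,
and -(r+1)^2 + (r+1) − 3 = -r^2 − r − 3.
Hence u_k = -k^2 + k − 3 for every k ≥ 1, by induction.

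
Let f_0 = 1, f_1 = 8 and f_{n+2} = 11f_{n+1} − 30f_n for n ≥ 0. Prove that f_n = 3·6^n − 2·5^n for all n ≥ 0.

Base cases: f_0 = 1 and 3·6^0 − 2·5^0 = 1; f_1 = 8 and 3·6^1 − 2·5^1 = 8.
Assume f_j = 3·6^j − 2·5^j for all 0 ≤ j ≤ k, where k ≥ 1.
Then f_{k+1} = 11f_k − 30f_{k−1} = 11·(3·6^k − 2·5^k) − 30·(3·6^{k−1} − 2·5^{k−1}) = 3·(11·6 − 30)6^{k−1} − 2·(11·5 − 30)5^{k−1} = 108·6^{k−1} − 50·5^{k−1} = 3·6^{k+1} − 2·5^{k+1}.
By strong induction, f_n = 3·6^n − 2·5^n for all n ≥ 0.

f_n = 3·6^n − 2·5^n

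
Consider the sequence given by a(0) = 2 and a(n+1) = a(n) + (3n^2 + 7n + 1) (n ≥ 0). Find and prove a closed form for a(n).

Claim: a(n) = n^3 + 2n^2 − 2n + 2.

Base case: a(0) = 2, and 0^3 + 2·0^2 − 2·0 + 2 = 2.
Assume a(k) = k^3 + 2k^2 − 2k + 2.
Then a(k+1) = a(k) + (3k^2 + 7k + 1) = (k^3 + 2k^2 − 2k + 2) + (3k^2 + 7k + 1) = k^3 + 5k^2 + 5k + 3,
and (k+1)^3 + 2·(k+1)^2 − 2·(k+1) + 2 = k^3 + 5k^2 + 5k + 3.
Hence a(n) = n^3 + 2n^2 − 2n + 2 for every n ≥ 0, by induction.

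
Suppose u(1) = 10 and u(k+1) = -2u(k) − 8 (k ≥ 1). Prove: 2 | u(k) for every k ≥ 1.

Base case: u(1) = 10 = 2·5, so 2 | u(1).
Assume 2 | u(m), so u(m) = 2t for some integer t.
Then u(m+1) = -2u(m) − 8 = -2·(2t) − 8 = 2(-2t − 4), so 2 | u(m+1).
By induction, 2 | u(k) for all k ≥ 1.

2 | u(k)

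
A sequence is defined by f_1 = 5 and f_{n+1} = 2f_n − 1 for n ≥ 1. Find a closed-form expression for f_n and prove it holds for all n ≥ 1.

Claim: f_n = 2^{n+1} + 1.

Base case: f_1 = 5, and 2^{1+1} + 1 = 4 + 1 = 5.
Assume f_r = 2^{r+1} + 1 for some r ≥ 1.
Then f_{r+1} = 2f_r − 1 = 2·(2^{r+1} + 1) − 1 = 2^{r+2} + 2 − 1 = 2^{r+2} + 1.
By induction, f_n = 2^{n+1} + 1 for all n ≥ 1.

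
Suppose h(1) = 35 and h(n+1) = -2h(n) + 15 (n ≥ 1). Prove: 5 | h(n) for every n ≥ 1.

Base case: h(1) = 35 = 5·7, so 5 | h(1).
Assume 5 | h(j), so h(j) = 5t for some integer t.
Then h(j+1) = -2h(j) + 15 = -2·(5t) + 15 = 5(-2t + 3), so 5 | h(j+1).
Hence 5 | h(n) for every n ≥ 1, by induction.

5 | h(n)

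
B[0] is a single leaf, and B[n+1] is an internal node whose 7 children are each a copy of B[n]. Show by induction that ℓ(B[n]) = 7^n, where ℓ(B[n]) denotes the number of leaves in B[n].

Base case: ℓ(B[0]) = 1, and 7^0 = 1.
Assume ℓ(B[k]) = 7^k.
Then ℓ(B[k+1]) = 7·ℓ(B[k]) = 7·7^k = 7^{k+1}.
So the formula holds for k+1, and by induction ℓ(B[n]) = 7^n for all n ≥ 0.

ℓ(B[n]) = 7^n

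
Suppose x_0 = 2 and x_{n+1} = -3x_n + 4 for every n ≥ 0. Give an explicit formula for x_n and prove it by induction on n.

Claim: x_n = (-3)^n + 1.

Base case: x_0 = 2, and (-3)^0 + 1 = 1 + 1 = 2.
Assume x_r = (-3)^r + 1 for some r ≥ 0.
Then x_{r+1} = -3x_r + 4 = -3·((-3)^r + 1) + 4 = -3·(-3)^r − 3 + 4 = (-3)^{r+1} + 1.
This completes the inductive step, so x_n = (-3)^n + 1 for all n ≥ 0.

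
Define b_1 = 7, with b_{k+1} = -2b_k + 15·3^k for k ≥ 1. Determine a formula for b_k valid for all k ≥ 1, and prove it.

Claim: b_k = (-2)^k + 3·3^k.

Base case: b_1 = 7, and (-2)^1 + 3·3^1 = -2 + 9 = 7.
Assume b_m = (-2)^m + 3·3^m for some m ≥ 1.
Then b_{m+1} = -2b_m + 15·3^m = -2·((-2)^m + 3·3^m) + 15·3^m = (-2)^{m+1} − 6·3^m + 15·3^m = (-2)^{m+1} + 9·3^m = (-2)^{m+1} + 3·3^{m+1}.
By induction, b_k = (-2)^k + 3·3^k for all k ≥ 1.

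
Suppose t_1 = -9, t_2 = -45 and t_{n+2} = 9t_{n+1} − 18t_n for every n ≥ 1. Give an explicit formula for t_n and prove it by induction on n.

Claim: t_n = -6^n − 3^n.

Base cases: t_1 = -9 and -6^1 − 3^1 = -9; t_2 = -45 and -6^2 − 3^2 = -45.
Assume t_i = -6^i − 3^i for all 1 ≤ i ≤ j, where j ≥ 2.
Then t_{j+1} = 9t_j − 18t_{j−1} = 9·(-6^j − 3^j) − 18·(-6^{j−1} − 3^{j−1}) = -(9·6 − 18)6^{j−1} − (9·3 − 18)3^{j−1} = -36·6^{j−1} − 9·3^{j−1} = -6^{j+1} − 3^{j+1}.
By strong induction, t_n = -6^n − 3^n for all n ≥ 1.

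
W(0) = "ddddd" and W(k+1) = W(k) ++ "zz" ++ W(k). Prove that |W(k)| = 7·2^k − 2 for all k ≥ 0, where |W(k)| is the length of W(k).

Base case: |W(0)| = 5, and 7·2^0 − 2 = 5.
Assume |W(m)| = 7·2^m − 2.
Then |W(m+1)| = |W(m)| + 2 + |W(m)| = 2|W(m)| + 2 = 2(7·2^m − 2) + 2 = 7·2^{m+1} − 4 + 2 = 7·2^{m+1} − 2.
By induction, |W(k)| = 7·2^k − 2 for all k ≥ 0.

|W(k)| = 7·2^k − 2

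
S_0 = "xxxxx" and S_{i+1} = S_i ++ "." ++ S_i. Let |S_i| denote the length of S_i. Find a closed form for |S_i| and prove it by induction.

Claim: |S_i| = 6·2^i − 1.

Base case: |S_0| = 5, and 6·2^0 − 1 = 5.
Assume |S_r| = 6·2^r − 1.
Then |S_{r+1}| = |S_r| + 1 + |S_r| = 2|S_r| + 1 = 2(6·2^r − 1) + 1 = 6·2^{r+1} − 2 + 1 = 6·2^{r+1} − 1.
By induction, |S_i| = 6·2^i − 1 for all i ≥ 0.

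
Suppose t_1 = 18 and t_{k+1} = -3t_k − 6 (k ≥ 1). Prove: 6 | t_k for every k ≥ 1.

Base case: t_1 = 18 = 6·3, so 6 | t_1.
Assume 6 | t_m, so t_m = 6s for some integer s.
Then t_{m+1} = -3t_m − 6 = -3·(6s) − 6 = 6(-3s − 1), so 6 | t_{m+1}.
This completes the inductive step, so 6 | t_k for all k ≥ 1.

6 | t_k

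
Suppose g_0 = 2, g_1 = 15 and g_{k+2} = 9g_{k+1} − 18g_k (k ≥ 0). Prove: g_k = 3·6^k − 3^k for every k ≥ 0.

Base cases: g_0 = 2 and 3·6^0 − 3^0 = 2; g_1 = 15 and 3·6^1 − 3^1 = 15.
Assume g_i = 3·6^i − 3^i for all 0 ≤ i ≤ j, where j ≥ 1.
Then g_{j+1} = 9g_j − 18g_{j−1} = 9·(3·6^j − 3^j) − 18·(3·6^{j−1} − 3^{j−1}) = 3·(9·6 − 18)6^{j−1} − (9·3 − 18)3^{j−1} = 108·6^{j−1} − 9·3^{j−1} = 3·6^{j+1} − 3^{j+1}.
Hence g_k = 3·6^k − 3^k for every k ≥ 0, by strong induction.

g_k = 3·6^k − 3^k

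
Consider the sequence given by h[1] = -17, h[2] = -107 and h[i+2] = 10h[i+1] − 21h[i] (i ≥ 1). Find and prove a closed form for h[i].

Claim: h[i] = -3^i − 2·7^i.

Base cases: h[1] = -17 and -3^1 − 2·7^1 = -17; h[2] = -107 and -3^2 − 2·7^2 = -107.
Assume h[t] = -3^t − 2·7^t for all 1 ≤ t ≤ j, where j ≥ 2.
Then h[j+1] = 10h[j] − 21h[j−1] = 10·(-3^j − 2·7^j) − 21·(-3^{j−1} − 2·7^{j−1}) = -(10·3 − 21)3^{j−1} − 2·(10·7 − 21)7^{j−1} = -9·3^{j−1} − 98·7^{j−1} = -3^{j+1} − 2·7^{j+1}.
Hence h[i] = -3^i − 2·7^i for every i ≥ 1, by strong induction.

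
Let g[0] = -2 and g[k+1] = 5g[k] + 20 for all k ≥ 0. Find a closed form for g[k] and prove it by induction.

Claim: g[k] = 3·5^k − 5.

Base case: g[0] = -2, and 3·5^0 − 5 = 3 − 5 = -2.
Assume g[j] = 3·5^j − 5 for some j ≥ 0.
Then g[j+1] = 5g[j] + 20 = 5·(3·5^j − 5) + 20 = 15·5^j − 25 + 20 = 3·5^{j+1} − 5.
Hence g[k] = 3·5^k − 5 for every k ≥ 0, by induction.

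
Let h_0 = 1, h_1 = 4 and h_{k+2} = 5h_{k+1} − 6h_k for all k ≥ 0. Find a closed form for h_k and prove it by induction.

Claim: h_k = -2^k + 2·3^k.

Base cases: h_0 = 1 and -2^0 + 2·3^0 = 1; h_1 = 4 and -2^1 + 2·3^1 = 4.
Assume h_i = -2^i + 2·3^i for all 0 ≤ i ≤ j, where j ≥ 1.
Then h_{j+1} = 5h_j − 6h_{j−1} = 5·(-2^j + 2·3^j) − 6·(-2^{j−1} + 2·3^{j−1}) = -(5·2 − 6)2^{j−1} + 2·(5·3 − 6)3^{j−1} = -4·2^{j−1} + 18·3^{j−1} = -2^{j+1} + 2·3^{j+1}.
So the formula holds for j+1, and by strong induction h_k = -2^k + 2·3^k for all k ≥ 0.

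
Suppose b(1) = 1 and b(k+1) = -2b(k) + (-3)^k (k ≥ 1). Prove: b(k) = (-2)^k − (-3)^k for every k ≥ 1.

Base case: b(1) = 1, and (-2)^1 − (-3)^1 = -2 + 3 = 1.
Assume b(r) = (-2)^r − (-3)^r for some r ≥ 1.
Then b(r+1) = -2b(r) + (-3)^r = -2·((-2)^r − (-3)^r) + (-3)^r = (-2)^{r+1} + 2·(-3)^r + (-3)^r = (-2)^{r+1} + 3·(-3)^r = (-2)^{r+1} − (-3)^{r+1}.
By induction, b(k) = (-2)^k − (-3)^k for all k ≥ 1.

b(k) = (-2)^k − (-3)^k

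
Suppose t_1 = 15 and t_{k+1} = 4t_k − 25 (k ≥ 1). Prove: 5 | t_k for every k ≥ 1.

Base case: t_1 = 15 = 5·3, so 5 | t_1.
Assume 5 | t_r, so t_r = 5s for some integer s.
Then t_{r+1} = 4t_r − 25 = 4·(5s) − 25 = 5(4s − 5), so 5 | t_{r+1}.
Hence 5 | t_k for every k ≥ 1, by induction.

5 | t_k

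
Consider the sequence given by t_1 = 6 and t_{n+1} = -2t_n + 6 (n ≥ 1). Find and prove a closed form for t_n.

Claim: t_n = -2·(-2)^n + 2.

Base case: t_1 = 6, and -2·(-2)^1 + 2 = 4 + 2 = 6.
Assume t_k = -2·(-2)^k + 2 for some k ≥ 1.
Then t_{k+1} = -2t_k + 6 = -2·(-2·(-2)^k + 2) + 6 = 4·(-2)^k − 4 + 6 = -2·(-2)^{k+1} + 2.
This completes the inductive step, so t_n = -2·(-2)^n + 2 for all n ≥ 1.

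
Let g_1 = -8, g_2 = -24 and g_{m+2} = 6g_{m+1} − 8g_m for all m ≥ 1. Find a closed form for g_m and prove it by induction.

Claim: g_m = -4^m − 2·2^m.

Base cases: g_1 = -8 and -4^1 − 2·2^1 = -8; g_2 = -24 and -4^2 − 2·2^2 = -24.
Assume g_i = -4^i − 2·2^i for all 1 ≤ i ≤ j, where j ≥ 2.
Then g_{j+1} = 6g_j − 8g_{j−1} = 6·(-4^j − 2·2^j) − 8·(-4^{j−1} − 2·2^{j−1}) = -(6·4 − 8)4^{j−1} − 2·(6·2 − 8)2^{j−1} = -16·4^{j−1} − 8·2^{j−1} = -4^{j+1} − 2·2^{j+1}.
So the formula holds for j+1, and by strong induction g_m = -4^m − 2·2^m for all m ≥ 1.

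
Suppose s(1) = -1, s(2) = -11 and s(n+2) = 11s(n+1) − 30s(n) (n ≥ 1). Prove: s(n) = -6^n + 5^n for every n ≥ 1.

Base cases: s(1) = -1 and -6^1 + 5^1 = -1; s(2) = -11 and -6^2 + 5^2 = -11.
Assume s(i) = -6^i + 5^i for all 1 ≤ i ≤ j, where j ≥ 2.
Then s(j+1) = 11s(j) − 30s(j−1) = 11·(-6^j + 5^j) − 30·(-6^{j−1} + 5^{j−1}) = -(11·6 − 30)6^{j−1} + (11·5 − 30)5^{j−1} = -36·6^{j−1} + 25·5^{j−1} = -6^{j+1} + 5^{j+1}.
Hence s(n) = -6^n + 5^n for every n ≥ 1, by strong induction.

s(n) = -6^n + 5^n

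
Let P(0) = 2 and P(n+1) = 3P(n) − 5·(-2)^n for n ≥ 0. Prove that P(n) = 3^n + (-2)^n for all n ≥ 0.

Base case: P(0) = 2, and 3^0 + (-2)^0 = 1 + 1 = 2.
Assume P(k) = 3^k + (-2)^k for some k ≥ 0.
Then P(k+1) = 3P(k) − 5·(-2)^k = 3·(3^k + (-2)^k) − 5·(-2)^k = 3^{k+1} + 3·(-2)^k − 5·(-2)^k = 3^{k+1} − 2·(-2)^k = 3^{k+1} + (-2)^{k+1}.
This completes the inductive step, so P(n) = 3^n + (-2)^n for all n ≥ 0.

P(n) = 3^n + (-2)^n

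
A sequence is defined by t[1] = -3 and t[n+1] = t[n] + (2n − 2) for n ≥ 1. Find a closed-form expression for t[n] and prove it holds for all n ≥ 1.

Claim: t[n] = n^2 − 3n − 1.

Base case: t[1] = -3, and 1^2 − 3·1 − 1 = -3.
Assume t[m] = m^2 − 3m − 1.
Then t[m+1] = t[m] + (2m − 2) = (m^2 − 3m − 1) + (2m − 2) = m^2 − m − 3,
and (m+1)^2 − 3·(m+1) − 1 = m^2 − m − 3.
By induction, t[n] = n^2 − 3n − 1 for all n ≥ 1.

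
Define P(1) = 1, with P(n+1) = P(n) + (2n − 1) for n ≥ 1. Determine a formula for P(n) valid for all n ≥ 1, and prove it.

Claim: P(n) = n^2 − 2n + 2.

Base case: P(1) = 1, and 1^2 − 2·1 + 2 = 1.
Assume P(j) = j^2 − 2j + 2.
Then P(j+1) = P(j) + (2j − 1) = (j^2 − 2j + 2) + (2j − 1) = j^2 + 1,
and (j+1)^2 − 2·(j+1) + 2 = j^2 + 1.
Hence P(n) = n^2 − 2n + 2 for every n ≥ 1, by induction.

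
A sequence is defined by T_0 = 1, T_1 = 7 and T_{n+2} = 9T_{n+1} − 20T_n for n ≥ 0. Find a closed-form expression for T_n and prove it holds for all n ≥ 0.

Claim: T_n = 3·5^n − 2·4^n.

Base cases: T_0 = 1 and 3·5^0 − 2·4^0 = 1; T_1 = 7 and 3·5^1 − 2·4^1 = 7.
Assume T_j = 3·5^j − 2·4^j for all 0 ≤ j ≤ m, where m ≥ 1.
Then T_{m+1} = 9T_m − 20T_{m−1} = 9·(3·5^m − 2·4^m) − 20·(3·5^{m−1} − 2·4^{m−1}) = 3·(9·5 − 20)5^{m−1} − 2·(9·4 − 20)4^{m−1} = 75·5^{m−1} − 32·4^{m−1} = 3·5^{m+1} − 2·4^{m+1}.
Hence T_n = 3·5^n − 2·4^n for every n ≥ 0, by strong induction.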